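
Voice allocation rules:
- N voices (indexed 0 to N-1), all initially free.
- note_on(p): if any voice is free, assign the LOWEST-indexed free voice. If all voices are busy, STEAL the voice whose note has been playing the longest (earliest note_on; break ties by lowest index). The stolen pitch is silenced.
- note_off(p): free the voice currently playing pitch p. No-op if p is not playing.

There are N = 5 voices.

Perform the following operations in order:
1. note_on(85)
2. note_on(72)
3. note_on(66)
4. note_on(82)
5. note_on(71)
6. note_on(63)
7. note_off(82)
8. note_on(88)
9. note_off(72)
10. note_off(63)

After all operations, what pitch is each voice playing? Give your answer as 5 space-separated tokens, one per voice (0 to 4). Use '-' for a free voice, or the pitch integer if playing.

Op 1: note_on(85): voice 0 is free -> assigned | voices=[85 - - - -]
Op 2: note_on(72): voice 1 is free -> assigned | voices=[85 72 - - -]
Op 3: note_on(66): voice 2 is free -> assigned | voices=[85 72 66 - -]
Op 4: note_on(82): voice 3 is free -> assigned | voices=[85 72 66 82 -]
Op 5: note_on(71): voice 4 is free -> assigned | voices=[85 72 66 82 71]
Op 6: note_on(63): all voices busy, STEAL voice 0 (pitch 85, oldest) -> assign | voices=[63 72 66 82 71]
Op 7: note_off(82): free voice 3 | voices=[63 72 66 - 71]
Op 8: note_on(88): voice 3 is free -> assigned | voices=[63 72 66 88 71]
Op 9: note_off(72): free voice 1 | voices=[63 - 66 88 71]
Op 10: note_off(63): free voice 0 | voices=[- - 66 88 71]

Answer: - - 66 88 71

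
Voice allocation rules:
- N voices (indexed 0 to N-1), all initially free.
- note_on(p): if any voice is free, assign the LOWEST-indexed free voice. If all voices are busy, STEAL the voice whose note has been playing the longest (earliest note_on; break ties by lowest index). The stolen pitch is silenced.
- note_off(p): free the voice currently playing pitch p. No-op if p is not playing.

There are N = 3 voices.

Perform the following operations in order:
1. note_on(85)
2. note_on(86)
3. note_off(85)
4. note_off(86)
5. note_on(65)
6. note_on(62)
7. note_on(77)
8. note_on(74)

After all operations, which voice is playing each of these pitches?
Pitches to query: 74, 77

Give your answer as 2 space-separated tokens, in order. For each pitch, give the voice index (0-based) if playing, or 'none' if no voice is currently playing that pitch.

Answer: 0 2

Derivation:
Op 1: note_on(85): voice 0 is free -> assigned | voices=[85 - -]
Op 2: note_on(86): voice 1 is free -> assigned | voices=[85 86 -]
Op 3: note_off(85): free voice 0 | voices=[- 86 -]
Op 4: note_off(86): free voice 1 | voices=[- - -]
Op 5: note_on(65): voice 0 is free -> assigned | voices=[65 - -]
Op 6: note_on(62): voice 1 is free -> assigned | voices=[65 62 -]
Op 7: note_on(77): voice 2 is free -> assigned | voices=[65 62 77]
Op 8: note_on(74): all voices busy, STEAL voice 0 (pitch 65, oldest) -> assign | voices=[74 62 77]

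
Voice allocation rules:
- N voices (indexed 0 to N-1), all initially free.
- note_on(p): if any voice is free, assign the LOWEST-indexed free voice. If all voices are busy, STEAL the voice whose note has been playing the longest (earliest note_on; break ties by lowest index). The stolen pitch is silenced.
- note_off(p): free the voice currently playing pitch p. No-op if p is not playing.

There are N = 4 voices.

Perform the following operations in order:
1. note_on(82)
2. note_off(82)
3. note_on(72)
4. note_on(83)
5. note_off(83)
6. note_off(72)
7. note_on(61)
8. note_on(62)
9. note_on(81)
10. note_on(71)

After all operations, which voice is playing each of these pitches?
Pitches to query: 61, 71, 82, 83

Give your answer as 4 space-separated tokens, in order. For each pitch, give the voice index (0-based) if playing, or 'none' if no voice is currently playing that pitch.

Op 1: note_on(82): voice 0 is free -> assigned | voices=[82 - - -]
Op 2: note_off(82): free voice 0 | voices=[- - - -]
Op 3: note_on(72): voice 0 is free -> assigned | voices=[72 - - -]
Op 4: note_on(83): voice 1 is free -> assigned | voices=[72 83 - -]
Op 5: note_off(83): free voice 1 | voices=[72 - - -]
Op 6: note_off(72): free voice 0 | voices=[- - - -]
Op 7: note_on(61): voice 0 is free -> assigned | voices=[61 - - -]
Op 8: note_on(62): voice 1 is free -> assigned | voices=[61 62 - -]
Op 9: note_on(81): voice 2 is free -> assigned | voices=[61 62 81 -]
Op 10: note_on(71): voice 3 is free -> assigned | voices=[61 62 81 71]

Answer: 0 3 none none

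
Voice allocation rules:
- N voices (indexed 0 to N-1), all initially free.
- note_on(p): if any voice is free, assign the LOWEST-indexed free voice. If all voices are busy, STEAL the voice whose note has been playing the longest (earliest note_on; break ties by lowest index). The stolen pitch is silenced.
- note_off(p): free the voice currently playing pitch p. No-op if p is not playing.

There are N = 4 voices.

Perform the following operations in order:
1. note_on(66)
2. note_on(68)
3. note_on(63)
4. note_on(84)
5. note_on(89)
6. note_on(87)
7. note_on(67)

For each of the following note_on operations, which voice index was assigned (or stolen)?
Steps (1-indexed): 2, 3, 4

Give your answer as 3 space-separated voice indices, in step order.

Op 1: note_on(66): voice 0 is free -> assigned | voices=[66 - - -]
Op 2: note_on(68): voice 1 is free -> assigned | voices=[66 68 - -]
Op 3: note_on(63): voice 2 is free -> assigned | voices=[66 68 63 -]
Op 4: note_on(84): voice 3 is free -> assigned | voices=[66 68 63 84]
Op 5: note_on(89): all voices busy, STEAL voice 0 (pitch 66, oldest) -> assign | voices=[89 68 63 84]
Op 6: note_on(87): all voices busy, STEAL voice 1 (pitch 68, oldest) -> assign | voices=[89 87 63 84]
Op 7: note_on(67): all voices busy, STEAL voice 2 (pitch 63, oldest) -> assign | voices=[89 87 67 84]

Answer: 1 2 3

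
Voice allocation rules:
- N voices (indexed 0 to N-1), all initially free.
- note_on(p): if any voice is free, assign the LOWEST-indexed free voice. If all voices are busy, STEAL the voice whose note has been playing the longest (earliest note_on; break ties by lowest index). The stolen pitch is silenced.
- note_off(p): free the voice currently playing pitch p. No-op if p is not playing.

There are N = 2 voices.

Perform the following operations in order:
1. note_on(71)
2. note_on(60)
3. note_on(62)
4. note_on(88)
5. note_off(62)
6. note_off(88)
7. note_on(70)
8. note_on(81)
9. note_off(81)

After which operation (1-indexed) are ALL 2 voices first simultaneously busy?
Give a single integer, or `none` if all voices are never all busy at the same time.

Op 1: note_on(71): voice 0 is free -> assigned | voices=[71 -]
Op 2: note_on(60): voice 1 is free -> assigned | voices=[71 60]
Op 3: note_on(62): all voices busy, STEAL voice 0 (pitch 71, oldest) -> assign | voices=[62 60]
Op 4: note_on(88): all voices busy, STEAL voice 1 (pitch 60, oldest) -> assign | voices=[62 88]
Op 5: note_off(62): free voice 0 | voices=[- 88]
Op 6: note_off(88): free voice 1 | voices=[- -]
Op 7: note_on(70): voice 0 is free -> assigned | voices=[70 -]
Op 8: note_on(81): voice 1 is free -> assigned | voices=[70 81]
Op 9: note_off(81): free voice 1 | voices=[70 -]

Answer: 2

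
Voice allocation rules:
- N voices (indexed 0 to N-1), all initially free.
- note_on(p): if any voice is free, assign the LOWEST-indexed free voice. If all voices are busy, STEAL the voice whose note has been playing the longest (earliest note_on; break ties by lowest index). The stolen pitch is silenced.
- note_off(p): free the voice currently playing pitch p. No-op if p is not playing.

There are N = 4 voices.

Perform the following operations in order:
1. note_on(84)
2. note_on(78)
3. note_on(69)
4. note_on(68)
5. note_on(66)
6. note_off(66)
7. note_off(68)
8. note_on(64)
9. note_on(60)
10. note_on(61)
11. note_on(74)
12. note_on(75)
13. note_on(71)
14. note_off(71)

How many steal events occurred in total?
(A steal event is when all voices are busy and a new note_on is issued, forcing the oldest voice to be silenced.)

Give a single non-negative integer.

Answer: 5

Derivation:
Op 1: note_on(84): voice 0 is free -> assigned | voices=[84 - - -]
Op 2: note_on(78): voice 1 is free -> assigned | voices=[84 78 - -]
Op 3: note_on(69): voice 2 is free -> assigned | voices=[84 78 69 -]
Op 4: note_on(68): voice 3 is free -> assigned | voices=[84 78 69 68]
Op 5: note_on(66): all voices busy, STEAL voice 0 (pitch 84, oldest) -> assign | voices=[66 78 69 68]
Op 6: note_off(66): free voice 0 | voices=[- 78 69 68]
Op 7: note_off(68): free voice 3 | voices=[- 78 69 -]
Op 8: note_on(64): voice 0 is free -> assigned | voices=[64 78 69 -]
Op 9: note_on(60): voice 3 is free -> assigned | voices=[64 78 69 60]
Op 10: note_on(61): all voices busy, STEAL voice 1 (pitch 78, oldest) -> assign | voices=[64 61 69 60]
Op 11: note_on(74): all voices busy, STEAL voice 2 (pitch 69, oldest) -> assign | voices=[64 61 74 60]
Op 12: note_on(75): all voices busy, STEAL voice 0 (pitch 64, oldest) -> assign | voices=[75 61 74 60]
Op 13: note_on(71): all voices busy, STEAL voice 3 (pitch 60, oldest) -> assign | voices=[75 61 74 71]
Op 14: note_off(71): free voice 3 | voices=[75 61 74 -]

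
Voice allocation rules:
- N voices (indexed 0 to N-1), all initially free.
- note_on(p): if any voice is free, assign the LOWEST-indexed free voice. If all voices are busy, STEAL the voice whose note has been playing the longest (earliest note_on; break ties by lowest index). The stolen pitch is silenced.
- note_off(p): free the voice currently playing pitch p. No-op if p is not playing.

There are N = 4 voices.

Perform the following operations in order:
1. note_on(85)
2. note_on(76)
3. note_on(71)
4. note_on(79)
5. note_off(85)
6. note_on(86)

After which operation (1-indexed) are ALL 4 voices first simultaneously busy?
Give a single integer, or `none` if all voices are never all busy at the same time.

Answer: 4

Derivation:
Op 1: note_on(85): voice 0 is free -> assigned | voices=[85 - - -]
Op 2: note_on(76): voice 1 is free -> assigned | voices=[85 76 - -]
Op 3: note_on(71): voice 2 is free -> assigned | voices=[85 76 71 -]
Op 4: note_on(79): voice 3 is free -> assigned | voices=[85 76 71 79]
Op 5: note_off(85): free voice 0 | voices=[- 76 71 79]
Op 6: note_on(86): voice 0 is free -> assigned | voices=[86 76 71 79]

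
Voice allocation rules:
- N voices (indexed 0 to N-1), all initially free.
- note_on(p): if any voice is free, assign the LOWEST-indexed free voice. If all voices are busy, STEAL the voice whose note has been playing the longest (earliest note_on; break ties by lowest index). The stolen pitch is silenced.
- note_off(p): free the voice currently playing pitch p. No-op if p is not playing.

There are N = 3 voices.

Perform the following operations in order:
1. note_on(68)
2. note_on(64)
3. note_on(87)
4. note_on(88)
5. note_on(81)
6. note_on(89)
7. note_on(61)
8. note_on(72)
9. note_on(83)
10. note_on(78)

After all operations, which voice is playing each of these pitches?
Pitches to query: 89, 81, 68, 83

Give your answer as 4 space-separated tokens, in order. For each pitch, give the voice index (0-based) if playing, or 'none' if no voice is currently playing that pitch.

Answer: none none none 2

Derivation:
Op 1: note_on(68): voice 0 is free -> assigned | voices=[68 - -]
Op 2: note_on(64): voice 1 is free -> assigned | voices=[68 64 -]
Op 3: note_on(87): voice 2 is free -> assigned | voices=[68 64 87]
Op 4: note_on(88): all voices busy, STEAL voice 0 (pitch 68, oldest) -> assign | voices=[88 64 87]
Op 5: note_on(81): all voices busy, STEAL voice 1 (pitch 64, oldest) -> assign | voices=[88 81 87]
Op 6: note_on(89): all voices busy, STEAL voice 2 (pitch 87, oldest) -> assign | voices=[88 81 89]
Op 7: note_on(61): all voices busy, STEAL voice 0 (pitch 88, oldest) -> assign | voices=[61 81 89]
Op 8: note_on(72): all voices busy, STEAL voice 1 (pitch 81, oldest) -> assign | voices=[61 72 89]
Op 9: note_on(83): all voices busy, STEAL voice 2 (pitch 89, oldest) -> assign | voices=[61 72 83]
Op 10: note_on(78): all voices busy, STEAL voice 0 (pitch 61, oldest) -> assign | voices=[78 72 83]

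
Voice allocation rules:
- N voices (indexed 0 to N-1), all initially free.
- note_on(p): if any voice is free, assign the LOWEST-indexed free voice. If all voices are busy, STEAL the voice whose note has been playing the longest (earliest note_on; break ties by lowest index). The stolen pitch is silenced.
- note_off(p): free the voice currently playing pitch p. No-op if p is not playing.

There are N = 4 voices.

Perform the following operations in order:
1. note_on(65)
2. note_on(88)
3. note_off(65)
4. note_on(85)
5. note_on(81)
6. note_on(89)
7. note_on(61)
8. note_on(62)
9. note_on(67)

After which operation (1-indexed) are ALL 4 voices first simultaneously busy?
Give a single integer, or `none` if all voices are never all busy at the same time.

Answer: 6

Derivation:
Op 1: note_on(65): voice 0 is free -> assigned | voices=[65 - - -]
Op 2: note_on(88): voice 1 is free -> assigned | voices=[65 88 - -]
Op 3: note_off(65): free voice 0 | voices=[- 88 - -]
Op 4: note_on(85): voice 0 is free -> assigned | voices=[85 88 - -]
Op 5: note_on(81): voice 2 is free -> assigned | voices=[85 88 81 -]
Op 6: note_on(89): voice 3 is free -> assigned | voices=[85 88 81 89]
Op 7: note_on(61): all voices busy, STEAL voice 1 (pitch 88, oldest) -> assign | voices=[85 61 81 89]
Op 8: note_on(62): all voices busy, STEAL voice 0 (pitch 85, oldest) -> assign | voices=[62 61 81 89]
Op 9: note_on(67): all voices busy, STEAL voice 2 (pitch 81, oldest) -> assign | voices=[62 61 67 89]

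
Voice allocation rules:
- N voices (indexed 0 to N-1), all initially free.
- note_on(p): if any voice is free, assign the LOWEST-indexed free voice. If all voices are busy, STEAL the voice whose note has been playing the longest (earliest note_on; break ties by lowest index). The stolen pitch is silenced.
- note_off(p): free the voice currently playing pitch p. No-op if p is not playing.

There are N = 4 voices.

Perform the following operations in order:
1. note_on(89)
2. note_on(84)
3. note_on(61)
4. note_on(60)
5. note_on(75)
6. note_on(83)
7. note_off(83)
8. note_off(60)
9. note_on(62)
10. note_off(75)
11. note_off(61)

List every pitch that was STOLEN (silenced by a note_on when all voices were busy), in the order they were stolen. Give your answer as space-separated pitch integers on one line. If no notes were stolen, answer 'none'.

Op 1: note_on(89): voice 0 is free -> assigned | voices=[89 - - -]
Op 2: note_on(84): voice 1 is free -> assigned | voices=[89 84 - -]
Op 3: note_on(61): voice 2 is free -> assigned | voices=[89 84 61 -]
Op 4: note_on(60): voice 3 is free -> assigned | voices=[89 84 61 60]
Op 5: note_on(75): all voices busy, STEAL voice 0 (pitch 89, oldest) -> assign | voices=[75 84 61 60]
Op 6: note_on(83): all voices busy, STEAL voice 1 (pitch 84, oldest) -> assign | voices=[75 83 61 60]
Op 7: note_off(83): free voice 1 | voices=[75 - 61 60]
Op 8: note_off(60): free voice 3 | voices=[75 - 61 -]
Op 9: note_on(62): voice 1 is free -> assigned | voices=[75 62 61 -]
Op 10: note_off(75): free voice 0 | voices=[- 62 61 -]
Op 11: note_off(61): free voice 2 | voices=[- 62 - -]

Answer: 89 84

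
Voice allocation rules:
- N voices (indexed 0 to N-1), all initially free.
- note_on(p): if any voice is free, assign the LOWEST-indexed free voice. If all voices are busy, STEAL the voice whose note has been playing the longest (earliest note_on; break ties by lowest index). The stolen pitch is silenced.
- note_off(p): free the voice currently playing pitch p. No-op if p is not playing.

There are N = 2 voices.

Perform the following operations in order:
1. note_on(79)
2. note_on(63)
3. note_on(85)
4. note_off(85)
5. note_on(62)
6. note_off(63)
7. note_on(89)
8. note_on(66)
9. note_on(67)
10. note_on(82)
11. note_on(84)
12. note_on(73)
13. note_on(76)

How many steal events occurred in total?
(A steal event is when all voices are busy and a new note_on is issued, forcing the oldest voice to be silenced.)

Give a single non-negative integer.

Op 1: note_on(79): voice 0 is free -> assigned | voices=[79 -]
Op 2: note_on(63): voice 1 is free -> assigned | voices=[79 63]
Op 3: note_on(85): all voices busy, STEAL voice 0 (pitch 79, oldest) -> assign | voices=[85 63]
Op 4: note_off(85): free voice 0 | voices=[- 63]
Op 5: note_on(62): voice 0 is free -> assigned | voices=[62 63]
Op 6: note_off(63): free voice 1 | voices=[62 -]
Op 7: note_on(89): voice 1 is free -> assigned | voices=[62 89]
Op 8: note_on(66): all voices busy, STEAL voice 0 (pitch 62, oldest) -> assign | voices=[66 89]
Op 9: note_on(67): all voices busy, STEAL voice 1 (pitch 89, oldest) -> assign | voices=[66 67]
Op 10: note_on(82): all voices busy, STEAL voice 0 (pitch 66, oldest) -> assign | voices=[82 67]
Op 11: note_on(84): all voices busy, STEAL voice 1 (pitch 67, oldest) -> assign | voices=[82 84]
Op 12: note_on(73): all voices busy, STEAL voice 0 (pitch 82, oldest) -> assign | voices=[73 84]
Op 13: note_on(76): all voices busy, STEAL voice 1 (pitch 84, oldest) -> assign | voices=[73 76]

Answer: 7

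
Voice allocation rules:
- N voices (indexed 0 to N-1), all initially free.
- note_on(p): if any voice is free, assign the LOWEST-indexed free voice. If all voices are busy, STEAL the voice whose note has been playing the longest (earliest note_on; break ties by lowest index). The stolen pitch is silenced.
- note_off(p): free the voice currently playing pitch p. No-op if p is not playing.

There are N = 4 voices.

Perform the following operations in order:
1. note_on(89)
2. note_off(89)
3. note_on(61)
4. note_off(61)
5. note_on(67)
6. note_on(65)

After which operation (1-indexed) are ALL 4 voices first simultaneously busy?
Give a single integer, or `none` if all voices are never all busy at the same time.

Answer: none

Derivation:
Op 1: note_on(89): voice 0 is free -> assigned | voices=[89 - - -]
Op 2: note_off(89): free voice 0 | voices=[- - - -]
Op 3: note_on(61): voice 0 is free -> assigned | voices=[61 - - -]
Op 4: note_off(61): free voice 0 | voices=[- - - -]
Op 5: note_on(67): voice 0 is free -> assigned | voices=[67 - - -]
Op 6: note_on(65): voice 1 is free -> assigned | voices=[67 65 - -]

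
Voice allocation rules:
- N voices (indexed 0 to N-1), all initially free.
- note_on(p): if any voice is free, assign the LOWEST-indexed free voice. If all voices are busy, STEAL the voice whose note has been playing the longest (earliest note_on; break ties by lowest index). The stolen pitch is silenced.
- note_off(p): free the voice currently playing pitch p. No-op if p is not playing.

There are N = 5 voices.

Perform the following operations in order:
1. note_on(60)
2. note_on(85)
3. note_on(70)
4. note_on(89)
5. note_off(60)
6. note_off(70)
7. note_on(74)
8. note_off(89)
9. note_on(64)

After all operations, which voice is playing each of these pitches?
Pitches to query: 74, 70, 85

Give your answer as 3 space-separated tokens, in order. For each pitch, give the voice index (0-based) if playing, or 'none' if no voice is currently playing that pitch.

Answer: 0 none 1

Derivation:
Op 1: note_on(60): voice 0 is free -> assigned | voices=[60 - - - -]
Op 2: note_on(85): voice 1 is free -> assigned | voices=[60 85 - - -]
Op 3: note_on(70): voice 2 is free -> assigned | voices=[60 85 70 - -]
Op 4: note_on(89): voice 3 is free -> assigned | voices=[60 85 70 89 -]
Op 5: note_off(60): free voice 0 | voices=[- 85 70 89 -]
Op 6: note_off(70): free voice 2 | voices=[- 85 - 89 -]
Op 7: note_on(74): voice 0 is free -> assigned | voices=[74 85 - 89 -]
Op 8: note_off(89): free voice 3 | voices=[74 85 - - -]
Op 9: note_on(64): voice 2 is free -> assigned | voices=[74 85 64 - -]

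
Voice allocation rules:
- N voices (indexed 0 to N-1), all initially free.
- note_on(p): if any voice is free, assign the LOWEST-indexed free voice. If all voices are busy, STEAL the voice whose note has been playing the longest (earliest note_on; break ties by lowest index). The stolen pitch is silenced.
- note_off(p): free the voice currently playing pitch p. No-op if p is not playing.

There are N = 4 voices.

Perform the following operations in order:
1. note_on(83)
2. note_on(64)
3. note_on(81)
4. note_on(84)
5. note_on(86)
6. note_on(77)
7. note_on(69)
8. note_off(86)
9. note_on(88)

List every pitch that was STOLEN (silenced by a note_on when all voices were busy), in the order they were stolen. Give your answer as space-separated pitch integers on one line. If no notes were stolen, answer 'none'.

Op 1: note_on(83): voice 0 is free -> assigned | voices=[83 - - -]
Op 2: note_on(64): voice 1 is free -> assigned | voices=[83 64 - -]
Op 3: note_on(81): voice 2 is free -> assigned | voices=[83 64 81 -]
Op 4: note_on(84): voice 3 is free -> assigned | voices=[83 64 81 84]
Op 5: note_on(86): all voices busy, STEAL voice 0 (pitch 83, oldest) -> assign | voices=[86 64 81 84]
Op 6: note_on(77): all voices busy, STEAL voice 1 (pitch 64, oldest) -> assign | voices=[86 77 81 84]
Op 7: note_on(69): all voices busy, STEAL voice 2 (pitch 81, oldest) -> assign | voices=[86 77 69 84]
Op 8: note_off(86): free voice 0 | voices=[- 77 69 84]
Op 9: note_on(88): voice 0 is free -> assigned | voices=[88 77 69 84]

Answer: 83 64 81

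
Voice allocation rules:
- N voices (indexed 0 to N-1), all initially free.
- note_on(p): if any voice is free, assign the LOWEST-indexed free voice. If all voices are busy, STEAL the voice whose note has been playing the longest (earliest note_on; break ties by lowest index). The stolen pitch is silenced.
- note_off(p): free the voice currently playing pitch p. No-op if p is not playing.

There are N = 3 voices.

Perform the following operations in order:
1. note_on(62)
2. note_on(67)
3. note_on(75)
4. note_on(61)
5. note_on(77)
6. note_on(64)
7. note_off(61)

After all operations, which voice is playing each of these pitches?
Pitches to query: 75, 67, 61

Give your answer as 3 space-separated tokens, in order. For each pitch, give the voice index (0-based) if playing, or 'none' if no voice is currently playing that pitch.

Op 1: note_on(62): voice 0 is free -> assigned | voices=[62 - -]
Op 2: note_on(67): voice 1 is free -> assigned | voices=[62 67 -]
Op 3: note_on(75): voice 2 is free -> assigned | voices=[62 67 75]
Op 4: note_on(61): all voices busy, STEAL voice 0 (pitch 62, oldest) -> assign | voices=[61 67 75]
Op 5: note_on(77): all voices busy, STEAL voice 1 (pitch 67, oldest) -> assign | voices=[61 77 75]
Op 6: note_on(64): all voices busy, STEAL voice 2 (pitch 75, oldest) -> assign | voices=[61 77 64]
Op 7: note_off(61): free voice 0 | voices=[- 77 64]

Answer: none none none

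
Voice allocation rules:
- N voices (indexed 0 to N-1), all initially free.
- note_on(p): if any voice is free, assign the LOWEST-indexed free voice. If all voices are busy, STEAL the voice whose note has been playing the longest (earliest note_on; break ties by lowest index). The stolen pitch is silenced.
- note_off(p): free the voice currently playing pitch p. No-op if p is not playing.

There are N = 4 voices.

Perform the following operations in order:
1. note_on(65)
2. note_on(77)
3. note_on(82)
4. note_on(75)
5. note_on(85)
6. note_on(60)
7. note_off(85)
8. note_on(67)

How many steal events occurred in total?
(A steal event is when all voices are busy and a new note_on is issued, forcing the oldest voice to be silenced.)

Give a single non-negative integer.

Op 1: note_on(65): voice 0 is free -> assigned | voices=[65 - - -]
Op 2: note_on(77): voice 1 is free -> assigned | voices=[65 77 - -]
Op 3: note_on(82): voice 2 is free -> assigned | voices=[65 77 82 -]
Op 4: note_on(75): voice 3 is free -> assigned | voices=[65 77 82 75]
Op 5: note_on(85): all voices busy, STEAL voice 0 (pitch 65, oldest) -> assign | voices=[85 77 82 75]
Op 6: note_on(60): all voices busy, STEAL voice 1 (pitch 77, oldest) -> assign | voices=[85 60 82 75]
Op 7: note_off(85): free voice 0 | voices=[- 60 82 75]
Op 8: note_on(67): voice 0 is free -> assigned | voices=[67 60 82 75]

Answer: 2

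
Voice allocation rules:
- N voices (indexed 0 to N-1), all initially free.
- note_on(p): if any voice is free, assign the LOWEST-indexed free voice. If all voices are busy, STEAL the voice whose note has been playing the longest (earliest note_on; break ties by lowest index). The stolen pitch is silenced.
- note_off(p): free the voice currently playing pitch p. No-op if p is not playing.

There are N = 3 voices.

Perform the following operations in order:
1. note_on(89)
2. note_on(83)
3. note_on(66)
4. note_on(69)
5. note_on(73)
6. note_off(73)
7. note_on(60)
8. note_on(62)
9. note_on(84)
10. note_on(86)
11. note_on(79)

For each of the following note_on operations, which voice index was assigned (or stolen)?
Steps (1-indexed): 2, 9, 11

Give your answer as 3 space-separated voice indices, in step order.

Op 1: note_on(89): voice 0 is free -> assigned | voices=[89 - -]
Op 2: note_on(83): voice 1 is free -> assigned | voices=[89 83 -]
Op 3: note_on(66): voice 2 is free -> assigned | voices=[89 83 66]
Op 4: note_on(69): all voices busy, STEAL voice 0 (pitch 89, oldest) -> assign | voices=[69 83 66]
Op 5: note_on(73): all voices busy, STEAL voice 1 (pitch 83, oldest) -> assign | voices=[69 73 66]
Op 6: note_off(73): free voice 1 | voices=[69 - 66]
Op 7: note_on(60): voice 1 is free -> assigned | voices=[69 60 66]
Op 8: note_on(62): all voices busy, STEAL voice 2 (pitch 66, oldest) -> assign | voices=[69 60 62]
Op 9: note_on(84): all voices busy, STEAL voice 0 (pitch 69, oldest) -> assign | voices=[84 60 62]
Op 10: note_on(86): all voices busy, STEAL voice 1 (pitch 60, oldest) -> assign | voices=[84 86 62]
Op 11: note_on(79): all voices busy, STEAL voice 2 (pitch 62, oldest) -> assign | voices=[84 86 79]

Answer: 1 0 2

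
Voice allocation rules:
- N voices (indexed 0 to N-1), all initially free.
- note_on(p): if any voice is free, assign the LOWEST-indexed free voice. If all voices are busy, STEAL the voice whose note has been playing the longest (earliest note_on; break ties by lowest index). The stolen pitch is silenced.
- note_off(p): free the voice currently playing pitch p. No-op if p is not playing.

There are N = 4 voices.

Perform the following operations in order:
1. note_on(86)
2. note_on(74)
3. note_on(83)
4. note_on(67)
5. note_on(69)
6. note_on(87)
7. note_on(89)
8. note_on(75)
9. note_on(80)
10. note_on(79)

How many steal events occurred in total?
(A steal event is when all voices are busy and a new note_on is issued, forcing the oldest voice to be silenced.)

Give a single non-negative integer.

Answer: 6

Derivation:
Op 1: note_on(86): voice 0 is free -> assigned | voices=[86 - - -]
Op 2: note_on(74): voice 1 is free -> assigned | voices=[86 74 - -]
Op 3: note_on(83): voice 2 is free -> assigned | voices=[86 74 83 -]
Op 4: note_on(67): voice 3 is free -> assigned | voices=[86 74 83 67]
Op 5: note_on(69): all voices busy, STEAL voice 0 (pitch 86, oldest) -> assign | voices=[69 74 83 67]
Op 6: note_on(87): all voices busy, STEAL voice 1 (pitch 74, oldest) -> assign | voices=[69 87 83 67]
Op 7: note_on(89): all voices busy, STEAL voice 2 (pitch 83, oldest) -> assign | voices=[69 87 89 67]
Op 8: note_on(75): all voices busy, STEAL voice 3 (pitch 67, oldest) -> assign | voices=[69 87 89 75]
Op 9: note_on(80): all voices busy, STEAL voice 0 (pitch 69, oldest) -> assign | voices=[80 87 89 75]
Op 10: note_on(79): all voices busy, STEAL voice 1 (pitch 87, oldest) -> assign | voices=[80 79 89 75]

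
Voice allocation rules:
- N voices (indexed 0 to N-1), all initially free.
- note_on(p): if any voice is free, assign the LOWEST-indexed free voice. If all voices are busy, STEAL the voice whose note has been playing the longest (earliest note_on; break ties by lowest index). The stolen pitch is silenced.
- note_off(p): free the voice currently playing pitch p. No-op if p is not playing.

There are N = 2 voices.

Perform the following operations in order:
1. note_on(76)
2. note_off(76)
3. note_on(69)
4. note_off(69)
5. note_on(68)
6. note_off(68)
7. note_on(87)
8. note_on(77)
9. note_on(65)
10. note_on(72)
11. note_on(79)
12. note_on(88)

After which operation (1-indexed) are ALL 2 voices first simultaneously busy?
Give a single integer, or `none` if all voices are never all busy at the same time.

Answer: 8

Derivation:
Op 1: note_on(76): voice 0 is free -> assigned | voices=[76 -]
Op 2: note_off(76): free voice 0 | voices=[- -]
Op 3: note_on(69): voice 0 is free -> assigned | voices=[69 -]
Op 4: note_off(69): free voice 0 | voices=[- -]
Op 5: note_on(68): voice 0 is free -> assigned | voices=[68 -]
Op 6: note_off(68): free voice 0 | voices=[- -]
Op 7: note_on(87): voice 0 is free -> assigned | voices=[87 -]
Op 8: note_on(77): voice 1 is free -> assigned | voices=[87 77]
Op 9: note_on(65): all voices busy, STEAL voice 0 (pitch 87, oldest) -> assign | voices=[65 77]
Op 10: note_on(72): all voices busy, STEAL voice 1 (pitch 77, oldest) -> assign | voices=[65 72]
Op 11: note_on(79): all voices busy, STEAL voice 0 (pitch 65, oldest) -> assign | voices=[79 72]
Op 12: note_on(88): all voices busy, STEAL voice 1 (pitch 72, oldest) -> assign | voices=[79 88]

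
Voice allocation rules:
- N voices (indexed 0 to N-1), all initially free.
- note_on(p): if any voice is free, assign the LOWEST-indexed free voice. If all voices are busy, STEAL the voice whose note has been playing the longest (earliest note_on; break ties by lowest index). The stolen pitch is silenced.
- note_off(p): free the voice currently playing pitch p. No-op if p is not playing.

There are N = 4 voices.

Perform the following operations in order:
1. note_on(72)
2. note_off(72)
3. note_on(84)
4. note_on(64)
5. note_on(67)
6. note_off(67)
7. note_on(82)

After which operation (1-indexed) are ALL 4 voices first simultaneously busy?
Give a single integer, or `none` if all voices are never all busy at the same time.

Op 1: note_on(72): voice 0 is free -> assigned | voices=[72 - - -]
Op 2: note_off(72): free voice 0 | voices=[- - - -]
Op 3: note_on(84): voice 0 is free -> assigned | voices=[84 - - -]
Op 4: note_on(64): voice 1 is free -> assigned | voices=[84 64 - -]
Op 5: note_on(67): voice 2 is free -> assigned | voices=[84 64 67 -]
Op 6: note_off(67): free voice 2 | voices=[84 64 - -]
Op 7: note_on(82): voice 2 is free -> assigned | voices=[84 64 82 -]

Answer: none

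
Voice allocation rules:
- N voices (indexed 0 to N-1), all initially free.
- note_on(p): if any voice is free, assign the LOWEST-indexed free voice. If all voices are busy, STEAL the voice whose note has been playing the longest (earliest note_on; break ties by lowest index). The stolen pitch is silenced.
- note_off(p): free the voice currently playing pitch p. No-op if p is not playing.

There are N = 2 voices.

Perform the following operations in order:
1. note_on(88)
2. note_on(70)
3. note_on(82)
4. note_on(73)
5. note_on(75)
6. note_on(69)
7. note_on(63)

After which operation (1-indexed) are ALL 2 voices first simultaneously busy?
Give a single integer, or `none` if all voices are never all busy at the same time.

Answer: 2

Derivation:
Op 1: note_on(88): voice 0 is free -> assigned | voices=[88 -]
Op 2: note_on(70): voice 1 is free -> assigned | voices=[88 70]
Op 3: note_on(82): all voices busy, STEAL voice 0 (pitch 88, oldest) -> assign | voices=[82 70]
Op 4: note_on(73): all voices busy, STEAL voice 1 (pitch 70, oldest) -> assign | voices=[82 73]
Op 5: note_on(75): all voices busy, STEAL voice 0 (pitch 82, oldest) -> assign | voices=[75 73]
Op 6: note_on(69): all voices busy, STEAL voice 1 (pitch 73, oldest) -> assign | voices=[75 69]
Op 7: note_on(63): all voices busy, STEAL voice 0 (pitch 75, oldest) -> assign | voices=[63 69]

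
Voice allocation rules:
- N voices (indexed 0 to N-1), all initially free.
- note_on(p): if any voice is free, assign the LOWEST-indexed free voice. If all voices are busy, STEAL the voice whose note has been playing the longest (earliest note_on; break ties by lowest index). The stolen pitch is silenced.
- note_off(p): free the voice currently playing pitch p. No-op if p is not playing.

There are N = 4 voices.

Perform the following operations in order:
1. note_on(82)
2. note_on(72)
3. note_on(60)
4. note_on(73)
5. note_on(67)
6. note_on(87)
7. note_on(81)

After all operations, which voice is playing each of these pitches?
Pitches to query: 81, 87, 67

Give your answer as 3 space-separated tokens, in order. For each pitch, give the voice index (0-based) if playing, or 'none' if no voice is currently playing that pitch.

Op 1: note_on(82): voice 0 is free -> assigned | voices=[82 - - -]
Op 2: note_on(72): voice 1 is free -> assigned | voices=[82 72 - -]
Op 3: note_on(60): voice 2 is free -> assigned | voices=[82 72 60 -]
Op 4: note_on(73): voice 3 is free -> assigned | voices=[82 72 60 73]
Op 5: note_on(67): all voices busy, STEAL voice 0 (pitch 82, oldest) -> assign | voices=[67 72 60 73]
Op 6: note_on(87): all voices busy, STEAL voice 1 (pitch 72, oldest) -> assign | voices=[67 87 60 73]
Op 7: note_on(81): all voices busy, STEAL voice 2 (pitch 60, oldest) -> assign | voices=[67 87 81 73]

Answer: 2 1 0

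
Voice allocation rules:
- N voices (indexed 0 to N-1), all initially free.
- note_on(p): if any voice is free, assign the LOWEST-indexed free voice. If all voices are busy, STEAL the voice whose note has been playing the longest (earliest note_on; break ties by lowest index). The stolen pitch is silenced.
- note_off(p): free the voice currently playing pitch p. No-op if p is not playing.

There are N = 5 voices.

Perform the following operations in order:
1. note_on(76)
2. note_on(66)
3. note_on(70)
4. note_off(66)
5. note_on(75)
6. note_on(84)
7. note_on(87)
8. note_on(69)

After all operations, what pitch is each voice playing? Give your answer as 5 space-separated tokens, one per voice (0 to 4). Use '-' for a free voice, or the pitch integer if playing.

Answer: 69 75 70 84 87

Derivation:
Op 1: note_on(76): voice 0 is free -> assigned | voices=[76 - - - -]
Op 2: note_on(66): voice 1 is free -> assigned | voices=[76 66 - - -]
Op 3: note_on(70): voice 2 is free -> assigned | voices=[76 66 70 - -]
Op 4: note_off(66): free voice 1 | voices=[76 - 70 - -]
Op 5: note_on(75): voice 1 is free -> assigned | voices=[76 75 70 - -]
Op 6: note_on(84): voice 3 is free -> assigned | voices=[76 75 70 84 -]
Op 7: note_on(87): voice 4 is free -> assigned | voices=[76 75 70 84 87]
Op 8: note_on(69): all voices busy, STEAL voice 0 (pitch 76, oldest) -> assign | voices=[69 75 70 84 87]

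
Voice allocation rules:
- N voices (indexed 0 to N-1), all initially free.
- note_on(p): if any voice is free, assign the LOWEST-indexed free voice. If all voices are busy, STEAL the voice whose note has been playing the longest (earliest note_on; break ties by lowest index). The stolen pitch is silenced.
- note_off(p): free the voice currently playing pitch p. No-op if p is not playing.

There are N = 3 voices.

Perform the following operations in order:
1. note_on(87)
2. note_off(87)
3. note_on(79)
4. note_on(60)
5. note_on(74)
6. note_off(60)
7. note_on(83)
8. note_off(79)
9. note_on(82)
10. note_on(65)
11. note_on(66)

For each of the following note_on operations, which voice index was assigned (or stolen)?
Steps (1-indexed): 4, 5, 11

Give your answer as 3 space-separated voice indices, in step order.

Op 1: note_on(87): voice 0 is free -> assigned | voices=[87 - -]
Op 2: note_off(87): free voice 0 | voices=[- - -]
Op 3: note_on(79): voice 0 is free -> assigned | voices=[79 - -]
Op 4: note_on(60): voice 1 is free -> assigned | voices=[79 60 -]
Op 5: note_on(74): voice 2 is free -> assigned | voices=[79 60 74]
Op 6: note_off(60): free voice 1 | voices=[79 - 74]
Op 7: note_on(83): voice 1 is free -> assigned | voices=[79 83 74]
Op 8: note_off(79): free voice 0 | voices=[- 83 74]
Op 9: note_on(82): voice 0 is free -> assigned | voices=[82 83 74]
Op 10: note_on(65): all voices busy, STEAL voice 2 (pitch 74, oldest) -> assign | voices=[82 83 65]
Op 11: note_on(66): all voices busy, STEAL voice 1 (pitch 83, oldest) -> assign | voices=[82 66 65]

Answer: 1 2 1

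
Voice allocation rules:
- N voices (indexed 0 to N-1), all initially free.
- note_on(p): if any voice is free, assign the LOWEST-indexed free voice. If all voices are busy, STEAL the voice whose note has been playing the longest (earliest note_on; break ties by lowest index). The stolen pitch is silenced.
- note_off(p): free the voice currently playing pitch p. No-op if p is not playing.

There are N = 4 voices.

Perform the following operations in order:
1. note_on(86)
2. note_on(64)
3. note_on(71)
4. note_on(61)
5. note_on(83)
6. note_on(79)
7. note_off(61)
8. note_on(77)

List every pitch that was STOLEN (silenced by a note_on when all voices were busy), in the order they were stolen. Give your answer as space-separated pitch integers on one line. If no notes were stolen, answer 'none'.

Op 1: note_on(86): voice 0 is free -> assigned | voices=[86 - - -]
Op 2: note_on(64): voice 1 is free -> assigned | voices=[86 64 - -]
Op 3: note_on(71): voice 2 is free -> assigned | voices=[86 64 71 -]
Op 4: note_on(61): voice 3 is free -> assigned | voices=[86 64 71 61]
Op 5: note_on(83): all voices busy, STEAL voice 0 (pitch 86, oldest) -> assign | voices=[83 64 71 61]
Op 6: note_on(79): all voices busy, STEAL voice 1 (pitch 64, oldest) -> assign | voices=[83 79 71 61]
Op 7: note_off(61): free voice 3 | voices=[83 79 71 -]
Op 8: note_on(77): voice 3 is free -> assigned | voices=[83 79 71 77]

Answer: 86 64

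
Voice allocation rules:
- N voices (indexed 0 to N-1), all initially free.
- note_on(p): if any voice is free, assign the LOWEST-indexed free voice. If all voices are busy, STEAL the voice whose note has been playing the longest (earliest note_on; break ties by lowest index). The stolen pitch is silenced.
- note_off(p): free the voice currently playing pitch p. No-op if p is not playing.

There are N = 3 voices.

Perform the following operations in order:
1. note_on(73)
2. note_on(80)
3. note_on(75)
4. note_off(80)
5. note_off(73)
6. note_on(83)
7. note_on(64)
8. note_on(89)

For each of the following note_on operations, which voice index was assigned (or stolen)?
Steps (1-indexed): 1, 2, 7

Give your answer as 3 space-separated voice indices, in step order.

Answer: 0 1 1

Derivation:
Op 1: note_on(73): voice 0 is free -> assigned | voices=[73 - -]
Op 2: note_on(80): voice 1 is free -> assigned | voices=[73 80 -]
Op 3: note_on(75): voice 2 is free -> assigned | voices=[73 80 75]
Op 4: note_off(80): free voice 1 | voices=[73 - 75]
Op 5: note_off(73): free voice 0 | voices=[- - 75]
Op 6: note_on(83): voice 0 is free -> assigned | voices=[83 - 75]
Op 7: note_on(64): voice 1 is free -> assigned | voices=[83 64 75]
Op 8: note_on(89): all voices busy, STEAL voice 2 (pitch 75, oldest) -> assign | voices=[83 64 89]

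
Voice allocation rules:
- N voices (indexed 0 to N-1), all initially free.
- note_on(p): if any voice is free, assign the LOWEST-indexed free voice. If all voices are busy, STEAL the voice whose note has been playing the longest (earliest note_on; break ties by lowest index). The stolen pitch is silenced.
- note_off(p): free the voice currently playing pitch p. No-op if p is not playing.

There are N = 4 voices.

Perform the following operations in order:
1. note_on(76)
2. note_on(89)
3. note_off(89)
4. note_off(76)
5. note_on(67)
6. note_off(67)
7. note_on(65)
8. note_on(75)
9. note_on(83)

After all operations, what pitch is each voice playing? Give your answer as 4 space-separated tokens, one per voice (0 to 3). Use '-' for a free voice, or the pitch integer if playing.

Op 1: note_on(76): voice 0 is free -> assigned | voices=[76 - - -]
Op 2: note_on(89): voice 1 is free -> assigned | voices=[76 89 - -]
Op 3: note_off(89): free voice 1 | voices=[76 - - -]
Op 4: note_off(76): free voice 0 | voices=[- - - -]
Op 5: note_on(67): voice 0 is free -> assigned | voices=[67 - - -]
Op 6: note_off(67): free voice 0 | voices=[- - - -]
Op 7: note_on(65): voice 0 is free -> assigned | voices=[65 - - -]
Op 8: note_on(75): voice 1 is free -> assigned | voices=[65 75 - -]
Op 9: note_on(83): voice 2 is free -> assigned | voices=[65 75 83 -]

Answer: 65 75 83 -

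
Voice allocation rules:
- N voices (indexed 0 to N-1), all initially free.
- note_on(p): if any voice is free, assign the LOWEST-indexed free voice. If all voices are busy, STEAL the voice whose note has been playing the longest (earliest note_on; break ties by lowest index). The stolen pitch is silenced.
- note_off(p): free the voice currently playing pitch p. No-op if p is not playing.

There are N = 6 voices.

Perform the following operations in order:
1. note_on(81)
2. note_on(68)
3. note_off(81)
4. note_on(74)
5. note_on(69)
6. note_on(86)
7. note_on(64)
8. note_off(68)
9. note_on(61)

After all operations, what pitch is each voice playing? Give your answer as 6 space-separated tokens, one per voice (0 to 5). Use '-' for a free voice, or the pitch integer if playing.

Answer: 74 61 69 86 64 -

Derivation:
Op 1: note_on(81): voice 0 is free -> assigned | voices=[81 - - - - -]
Op 2: note_on(68): voice 1 is free -> assigned | voices=[81 68 - - - -]
Op 3: note_off(81): free voice 0 | voices=[- 68 - - - -]
Op 4: note_on(74): voice 0 is free -> assigned | voices=[74 68 - - - -]
Op 5: note_on(69): voice 2 is free -> assigned | voices=[74 68 69 - - -]
Op 6: note_on(86): voice 3 is free -> assigned | voices=[74 68 69 86 - -]
Op 7: note_on(64): voice 4 is free -> assigned | voices=[74 68 69 86 64 -]
Op 8: note_off(68): free voice 1 | voices=[74 - 69 86 64 -]
Op 9: note_on(61): voice 1 is free -> assigned | voices=[74 61 69 86 64 -]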